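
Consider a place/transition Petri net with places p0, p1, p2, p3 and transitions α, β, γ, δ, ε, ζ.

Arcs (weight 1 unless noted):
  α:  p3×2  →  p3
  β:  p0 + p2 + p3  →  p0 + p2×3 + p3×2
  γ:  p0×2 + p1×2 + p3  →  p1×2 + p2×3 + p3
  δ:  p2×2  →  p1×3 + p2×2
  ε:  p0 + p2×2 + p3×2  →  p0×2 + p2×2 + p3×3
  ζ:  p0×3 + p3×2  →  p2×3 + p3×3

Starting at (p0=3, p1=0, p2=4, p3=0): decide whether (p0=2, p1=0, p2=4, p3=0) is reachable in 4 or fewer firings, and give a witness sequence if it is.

NO — not reachable within 4 firings

depth 0: 1 marking
depth 1: 2 markings reached so far
depth 2: 3 markings reached so far
depth 3: 4 markings reached so far
depth 4: 5 markings reached so far
target is not among the 5 markings reachable within 4 steps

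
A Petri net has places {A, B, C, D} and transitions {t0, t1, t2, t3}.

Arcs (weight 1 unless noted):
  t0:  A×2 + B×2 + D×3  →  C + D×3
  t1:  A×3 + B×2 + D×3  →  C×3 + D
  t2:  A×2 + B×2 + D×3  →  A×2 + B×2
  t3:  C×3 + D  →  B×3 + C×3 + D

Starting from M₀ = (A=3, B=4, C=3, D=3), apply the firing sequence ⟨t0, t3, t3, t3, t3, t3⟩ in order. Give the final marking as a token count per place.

step 1: fire t0:  (A=3, B=4, C=3, D=3) → (A=1, B=2, C=4, D=3)
step 2: fire t3:  (A=1, B=2, C=4, D=3) → (A=1, B=5, C=4, D=3)
step 3: fire t3:  (A=1, B=5, C=4, D=3) → (A=1, B=8, C=4, D=3)
step 4: fire t3:  (A=1, B=8, C=4, D=3) → (A=1, B=11, C=4, D=3)
step 5: fire t3:  (A=1, B=11, C=4, D=3) → (A=1, B=14, C=4, D=3)
step 6: fire t3:  (A=1, B=14, C=4, D=3) → (A=1, B=17, C=4, D=3)

(A=1, B=17, C=4, D=3)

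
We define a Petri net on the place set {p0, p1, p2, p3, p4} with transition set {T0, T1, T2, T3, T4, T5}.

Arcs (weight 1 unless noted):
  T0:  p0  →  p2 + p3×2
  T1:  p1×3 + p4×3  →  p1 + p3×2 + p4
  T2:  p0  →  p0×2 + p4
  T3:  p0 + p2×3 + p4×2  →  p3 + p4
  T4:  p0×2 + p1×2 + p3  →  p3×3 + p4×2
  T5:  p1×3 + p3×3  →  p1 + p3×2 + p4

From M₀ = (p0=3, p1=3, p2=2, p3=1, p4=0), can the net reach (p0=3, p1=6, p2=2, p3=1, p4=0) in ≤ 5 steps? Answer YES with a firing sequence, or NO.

depth 0: 1 marking
depth 1: 4 markings reached so far
depth 2: 10 markings reached so far
depth 3: 18 markings reached so far
depth 4: 32 markings reached so far
depth 5: 50 markings reached so far
target is not among the 50 markings reachable within 5 steps

NO — not reachable within 5 firings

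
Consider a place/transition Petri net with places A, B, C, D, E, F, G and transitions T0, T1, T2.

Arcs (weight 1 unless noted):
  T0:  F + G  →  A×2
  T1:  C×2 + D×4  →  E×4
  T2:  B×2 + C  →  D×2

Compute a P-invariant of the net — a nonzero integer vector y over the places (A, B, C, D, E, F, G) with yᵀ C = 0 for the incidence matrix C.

y = (A:0, B:2, C:-2, D:1, E:0, F:0, G:0)

Incidence matrix C (rows=places, cols=transitions):
       T0   T1   T2
    A   2    0    0
    B   0    0   -2
    C   0   -2   -1
    D   0   -4    2
    E   0    4    0
    F  -1    0    0
    G  -1    0    0

Candidate y = [0, 2, -2, 1, 0, 0, 0]; check y·C column-wise:
  col T0: 0·2 + 2·0 + -2·0 + 1·0 + 0·-1 + 0·-1 = 0
  col T1: 2·0 + -2·-2 + 1·-4 + 0·4 = 0
  col T2: 2·-2 + -2·-1 + 1·2 = 0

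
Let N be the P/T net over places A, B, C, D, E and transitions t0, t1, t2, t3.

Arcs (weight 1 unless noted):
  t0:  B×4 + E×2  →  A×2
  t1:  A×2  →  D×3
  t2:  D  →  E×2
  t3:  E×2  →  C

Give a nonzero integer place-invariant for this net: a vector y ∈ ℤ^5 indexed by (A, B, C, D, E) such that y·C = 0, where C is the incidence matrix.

y = (A:3, B:1, C:2, D:2, E:1)

Incidence matrix C (rows=places, cols=transitions):
       t0   t1   t2   t3
    A   2   -2    0    0
    B  -4    0    0    0
    C   0    0    0    1
    D   0    3   -1    0
    E  -2    0    2   -2

Candidate y = [3, 1, 2, 2, 1]; check y·C column-wise:
  col t0: 3·2 + 1·-4 + 2·0 + 2·0 + 1·-2 = 0
  col t1: 3·-2 + 1·0 + 2·0 + 2·3 + 1·0 = 0
  col t2: 3·0 + 1·0 + 2·0 + 2·-1 + 1·2 = 0
  col t3: 3·0 + 1·0 + 2·1 + 2·0 + 1·-2 = 0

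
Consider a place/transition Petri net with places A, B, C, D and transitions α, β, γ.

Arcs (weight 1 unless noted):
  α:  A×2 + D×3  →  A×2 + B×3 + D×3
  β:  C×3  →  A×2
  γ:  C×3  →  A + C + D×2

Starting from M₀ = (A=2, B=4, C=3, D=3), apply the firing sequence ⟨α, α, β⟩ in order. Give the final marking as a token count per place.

(A=4, B=10, C=0, D=3)

step 1: fire α:  (A=2, B=4, C=3, D=3) → (A=2, B=7, C=3, D=3)
step 2: fire α:  (A=2, B=7, C=3, D=3) → (A=2, B=10, C=3, D=3)
step 3: fire β:  (A=2, B=10, C=3, D=3) → (A=4, B=10, C=0, D=3)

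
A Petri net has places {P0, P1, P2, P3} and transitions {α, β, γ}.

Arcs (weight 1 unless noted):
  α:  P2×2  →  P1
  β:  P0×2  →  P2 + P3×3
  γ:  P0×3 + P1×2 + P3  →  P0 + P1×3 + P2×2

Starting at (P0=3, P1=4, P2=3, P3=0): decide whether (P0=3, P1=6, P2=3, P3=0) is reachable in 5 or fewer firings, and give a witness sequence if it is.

depth 0: 1 marking
depth 1: 3 markings reached so far
depth 2: 4 markings reached so far
depth 3: 5 markings reached so far
depth 4: 5 markings reached so far
(frontier empty at depth 4; search complete)
target is not among the 5 markings reachable within 5 steps

NO — not reachable within 5 firings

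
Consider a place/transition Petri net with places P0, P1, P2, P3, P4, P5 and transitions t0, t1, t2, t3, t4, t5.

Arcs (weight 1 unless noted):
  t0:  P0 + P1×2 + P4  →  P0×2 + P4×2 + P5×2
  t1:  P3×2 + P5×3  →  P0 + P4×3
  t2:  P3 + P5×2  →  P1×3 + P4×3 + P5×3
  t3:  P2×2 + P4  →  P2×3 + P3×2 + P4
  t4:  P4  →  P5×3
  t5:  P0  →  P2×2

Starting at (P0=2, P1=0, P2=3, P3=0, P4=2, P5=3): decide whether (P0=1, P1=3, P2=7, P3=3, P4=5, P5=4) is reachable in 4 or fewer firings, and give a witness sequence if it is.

YES — reachable via ⟨t3, t2, t3, t5⟩ (4 firings)

step 1: fire t3:  (P0=2, P1=0, P2=3, P3=0, P4=2, P5=3) → (P0=2, P1=0, P2=4, P3=2, P4=2, P5=3)
step 2: fire t2:  (P0=2, P1=0, P2=4, P3=2, P4=2, P5=3) → (P0=2, P1=3, P2=4, P3=1, P4=5, P5=4)
step 3: fire t3:  (P0=2, P1=3, P2=4, P3=1, P4=5, P5=4) → (P0=2, P1=3, P2=5, P3=3, P4=5, P5=4)
step 4: fire t5:  (P0=2, P1=3, P2=5, P3=3, P4=5, P5=4) → (P0=1, P1=3, P2=7, P3=3, P4=5, P5=4)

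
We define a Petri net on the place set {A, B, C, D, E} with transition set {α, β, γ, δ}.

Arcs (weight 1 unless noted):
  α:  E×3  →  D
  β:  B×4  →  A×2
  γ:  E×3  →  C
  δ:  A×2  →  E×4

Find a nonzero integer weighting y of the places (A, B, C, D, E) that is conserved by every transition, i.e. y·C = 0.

Incidence matrix C (rows=places, cols=transitions):
        α    β    γ    δ
    A   0    2    0   -2
    B   0   -4    0    0
    C   0    0    1    0
    D   1    0    0    0
    E  -3    0   -3    4

Candidate y = [2, 1, 3, 3, 1]; check y·C column-wise:
  col α: 2·0 + 1·0 + 3·0 + 3·1 + 1·-3 = 0
  col β: 2·2 + 1·-4 + 3·0 + 3·0 + 1·0 = 0
  col γ: 2·0 + 1·0 + 3·1 + 3·0 + 1·-3 = 0
  col δ: 2·-2 + 1·0 + 3·0 + 3·0 + 1·4 = 0

y = (A:2, B:1, C:3, D:3, E:1)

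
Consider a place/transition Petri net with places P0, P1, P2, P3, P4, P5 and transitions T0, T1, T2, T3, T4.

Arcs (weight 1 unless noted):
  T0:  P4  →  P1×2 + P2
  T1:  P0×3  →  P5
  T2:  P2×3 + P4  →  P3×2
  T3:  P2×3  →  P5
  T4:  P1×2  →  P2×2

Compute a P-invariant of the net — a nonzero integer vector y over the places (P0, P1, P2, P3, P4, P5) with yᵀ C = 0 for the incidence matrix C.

y = (P0:1, P1:1, P2:1, P3:3, P4:3, P5:3)

Incidence matrix C (rows=places, cols=transitions):
       T0   T1   T2   T3   T4
   P0   0   -3    0    0    0
   P1   2    0    0    0   -2
   P2   1    0   -3   -3    2
   P3   0    0    2    0    0
   P4  -1    0   -1    0    0
   P5   0    1    0    1    0

Candidate y = [1, 1, 1, 3, 3, 3]; check y·C column-wise:
  col T0: 1·0 + 1·2 + 1·1 + 3·0 + 3·-1 + 3·0 = 0
  col T1: 1·-3 + 1·0 + 1·0 + 3·0 + 3·0 + 3·1 = 0
  col T2: 1·0 + 1·0 + 1·-3 + 3·2 + 3·-1 + 3·0 = 0
  col T3: 1·0 + 1·0 + 1·-3 + 3·0 + 3·0 + 3·1 = 0
  col T4: 1·0 + 1·-2 + 1·2 + 3·0 + 3·0 + 3·0 = 0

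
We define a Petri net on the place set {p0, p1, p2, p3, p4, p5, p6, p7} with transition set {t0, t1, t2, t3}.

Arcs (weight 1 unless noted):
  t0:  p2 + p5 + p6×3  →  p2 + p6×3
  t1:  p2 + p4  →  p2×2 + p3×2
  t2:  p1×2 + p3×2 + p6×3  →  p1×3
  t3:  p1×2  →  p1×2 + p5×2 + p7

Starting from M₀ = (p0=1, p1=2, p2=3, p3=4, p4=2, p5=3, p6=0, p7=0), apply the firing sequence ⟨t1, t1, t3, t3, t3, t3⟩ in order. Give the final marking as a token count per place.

step 1: fire t1:  (p0=1, p1=2, p2=3, p3=4, p4=2, p5=3, p6=0, p7=0) → (p0=1, p1=2, p2=4, p3=6, p4=1, p5=3, p6=0, p7=0)
step 2: fire t1:  (p0=1, p1=2, p2=4, p3=6, p4=1, p5=3, p6=0, p7=0) → (p0=1, p1=2, p2=5, p3=8, p4=0, p5=3, p6=0, p7=0)
step 3: fire t3:  (p0=1, p1=2, p2=5, p3=8, p4=0, p5=3, p6=0, p7=0) → (p0=1, p1=2, p2=5, p3=8, p4=0, p5=5, p6=0, p7=1)
step 4: fire t3:  (p0=1, p1=2, p2=5, p3=8, p4=0, p5=5, p6=0, p7=1) → (p0=1, p1=2, p2=5, p3=8, p4=0, p5=7, p6=0, p7=2)
step 5: fire t3:  (p0=1, p1=2, p2=5, p3=8, p4=0, p5=7, p6=0, p7=2) → (p0=1, p1=2, p2=5, p3=8, p4=0, p5=9, p6=0, p7=3)
step 6: fire t3:  (p0=1, p1=2, p2=5, p3=8, p4=0, p5=9, p6=0, p7=3) → (p0=1, p1=2, p2=5, p3=8, p4=0, p5=11, p6=0, p7=4)

(p0=1, p1=2, p2=5, p3=8, p4=0, p5=11, p6=0, p7=4)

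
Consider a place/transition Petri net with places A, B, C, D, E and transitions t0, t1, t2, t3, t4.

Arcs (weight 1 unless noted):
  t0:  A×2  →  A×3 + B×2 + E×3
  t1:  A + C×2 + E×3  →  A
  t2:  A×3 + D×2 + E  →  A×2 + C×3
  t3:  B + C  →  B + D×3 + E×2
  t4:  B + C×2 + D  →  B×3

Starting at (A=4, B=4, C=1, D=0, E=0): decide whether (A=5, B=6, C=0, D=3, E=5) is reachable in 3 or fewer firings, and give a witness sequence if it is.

step 1: fire t0:  (A=4, B=4, C=1, D=0, E=0) → (A=5, B=6, C=1, D=0, E=3)
step 2: fire t3:  (A=5, B=6, C=1, D=0, E=3) → (A=5, B=6, C=0, D=3, E=5)

YES — reachable via ⟨t0, t3⟩ (2 firings)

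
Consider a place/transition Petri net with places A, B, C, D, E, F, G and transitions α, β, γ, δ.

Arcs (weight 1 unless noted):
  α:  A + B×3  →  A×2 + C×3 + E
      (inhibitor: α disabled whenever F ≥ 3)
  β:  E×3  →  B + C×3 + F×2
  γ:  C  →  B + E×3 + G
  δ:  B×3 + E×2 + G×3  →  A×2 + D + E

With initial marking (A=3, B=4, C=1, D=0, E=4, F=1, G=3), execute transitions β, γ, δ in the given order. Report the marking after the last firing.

(A=5, B=3, C=3, D=1, E=3, F=3, G=1)

step 1: fire β:  (A=3, B=4, C=1, D=0, E=4, F=1, G=3) → (A=3, B=5, C=4, D=0, E=1, F=3, G=3)
step 2: fire γ:  (A=3, B=5, C=4, D=0, E=1, F=3, G=3) → (A=3, B=6, C=3, D=0, E=4, F=3, G=4)
step 3: fire δ:  (A=3, B=6, C=3, D=0, E=4, F=3, G=4) → (A=5, B=3, C=3, D=1, E=3, F=3, G=1)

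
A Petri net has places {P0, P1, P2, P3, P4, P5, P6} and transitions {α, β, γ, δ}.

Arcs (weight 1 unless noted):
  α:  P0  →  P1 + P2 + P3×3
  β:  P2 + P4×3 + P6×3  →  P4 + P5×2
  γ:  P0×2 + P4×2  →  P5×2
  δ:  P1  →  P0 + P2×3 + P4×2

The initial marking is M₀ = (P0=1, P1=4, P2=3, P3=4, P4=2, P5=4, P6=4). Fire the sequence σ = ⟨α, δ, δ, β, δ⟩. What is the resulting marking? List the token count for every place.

(P0=3, P1=2, P2=12, P3=7, P4=6, P5=6, P6=1)

step 1: fire α:  (P0=1, P1=4, P2=3, P3=4, P4=2, P5=4, P6=4) → (P0=0, P1=5, P2=4, P3=7, P4=2, P5=4, P6=4)
step 2: fire δ:  (P0=0, P1=5, P2=4, P3=7, P4=2, P5=4, P6=4) → (P0=1, P1=4, P2=7, P3=7, P4=4, P5=4, P6=4)
step 3: fire δ:  (P0=1, P1=4, P2=7, P3=7, P4=4, P5=4, P6=4) → (P0=2, P1=3, P2=10, P3=7, P4=6, P5=4, P6=4)
step 4: fire β:  (P0=2, P1=3, P2=10, P3=7, P4=6, P5=4, P6=4) → (P0=2, P1=3, P2=9, P3=7, P4=4, P5=6, P6=1)
step 5: fire δ:  (P0=2, P1=3, P2=9, P3=7, P4=4, P5=6, P6=1) → (P0=3, P1=2, P2=12, P3=7, P4=6, P5=6, P6=1)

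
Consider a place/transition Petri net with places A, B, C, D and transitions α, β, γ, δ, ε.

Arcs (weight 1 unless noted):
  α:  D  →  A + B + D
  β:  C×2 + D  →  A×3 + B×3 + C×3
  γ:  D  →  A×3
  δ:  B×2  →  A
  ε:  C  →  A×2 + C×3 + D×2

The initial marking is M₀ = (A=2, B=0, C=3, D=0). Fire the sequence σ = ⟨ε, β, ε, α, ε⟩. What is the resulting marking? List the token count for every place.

step 1: fire ε:  (A=2, B=0, C=3, D=0) → (A=4, B=0, C=5, D=2)
step 2: fire β:  (A=4, B=0, C=5, D=2) → (A=7, B=3, C=6, D=1)
step 3: fire ε:  (A=7, B=3, C=6, D=1) → (A=9, B=3, C=8, D=3)
step 4: fire α:  (A=9, B=3, C=8, D=3) → (A=10, B=4, C=8, D=3)
step 5: fire ε:  (A=10, B=4, C=8, D=3) → (A=12, B=4, C=10, D=5)

(A=12, B=4, C=10, D=5)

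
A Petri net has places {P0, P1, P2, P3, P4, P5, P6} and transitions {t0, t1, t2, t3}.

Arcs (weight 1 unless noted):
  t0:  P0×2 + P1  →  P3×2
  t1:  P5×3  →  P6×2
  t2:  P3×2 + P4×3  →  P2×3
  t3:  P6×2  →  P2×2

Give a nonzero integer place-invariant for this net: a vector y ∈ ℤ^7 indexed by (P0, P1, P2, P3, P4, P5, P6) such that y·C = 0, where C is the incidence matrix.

y = (P0:1, P1:-2, P2:0, P3:0, P4:0, P5:0, P6:0)

Incidence matrix C (rows=places, cols=transitions):
       t0   t1   t2   t3
   P0  -2    0    0    0
   P1  -1    0    0    0
   P2   0    0    3    2
   P3   2    0   -2    0
   P4   0    0   -3    0
   P5   0   -3    0    0
   P6   0    2    0   -2

Candidate y = [1, -2, 0, 0, 0, 0, 0]; check y·C column-wise:
  col t0: 1·-2 + -2·-1 + 0·2 = 0
  col t1: 1·0 + -2·0 + 0·-3 + 0·2 = 0
  col t2: 1·0 + -2·0 + 0·3 + 0·-2 + 0·-3 = 0
  col t3: 1·0 + -2·0 + 0·2 + 0·-2 = 0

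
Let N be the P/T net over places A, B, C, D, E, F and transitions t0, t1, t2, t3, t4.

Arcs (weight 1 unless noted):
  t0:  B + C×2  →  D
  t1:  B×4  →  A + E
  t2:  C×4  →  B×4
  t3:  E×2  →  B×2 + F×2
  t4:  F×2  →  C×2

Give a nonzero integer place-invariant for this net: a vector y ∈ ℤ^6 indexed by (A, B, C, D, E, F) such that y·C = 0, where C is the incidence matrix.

Incidence matrix C (rows=places, cols=transitions):
       t0   t1   t2   t3   t4
    A   0    1    0    0    0
    B  -1   -4    4    2    0
    C  -2    0   -4    0    2
    D   1    0    0    0    0
    E   0    1    0   -2    0
    F   0    0    0    2   -2

Candidate y = [2, 1, 1, 3, 2, 1]; check y·C column-wise:
  col t0: 2·0 + 1·-1 + 1·-2 + 3·1 + 2·0 + 1·0 = 0
  col t1: 2·1 + 1·-4 + 1·0 + 3·0 + 2·1 + 1·0 = 0
  col t2: 2·0 + 1·4 + 1·-4 + 3·0 + 2·0 + 1·0 = 0
  col t3: 2·0 + 1·2 + 1·0 + 3·0 + 2·-2 + 1·2 = 0
  col t4: 2·0 + 1·0 + 1·2 + 3·0 + 2·0 + 1·-2 = 0

y = (A:2, B:1, C:1, D:3, E:2, F:1)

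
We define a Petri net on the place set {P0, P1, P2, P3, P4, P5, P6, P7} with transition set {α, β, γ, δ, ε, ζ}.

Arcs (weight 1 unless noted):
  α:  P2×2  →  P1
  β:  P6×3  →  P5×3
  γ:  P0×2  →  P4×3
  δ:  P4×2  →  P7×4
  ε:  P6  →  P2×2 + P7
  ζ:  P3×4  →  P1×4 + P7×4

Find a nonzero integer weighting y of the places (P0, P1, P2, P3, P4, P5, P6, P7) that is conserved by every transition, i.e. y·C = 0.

y = (P0:0, P1:2, P2:1, P3:2, P4:0, P5:2, P6:2, P7:0)

Incidence matrix C (rows=places, cols=transitions):
        α    β    γ    δ    ε    ζ
   P0   0    0   -2    0    0    0
   P1   1    0    0    0    0    4
   P2  -2    0    0    0    2    0
   P3   0    0    0    0    0   -4
   P4   0    0    3   -2    0    0
   P5   0    3    0    0    0    0
   P6   0   -3    0    0   -1    0
   P7   0    0    0    4    1    4

Candidate y = [0, 2, 1, 2, 0, 2, 2, 0]; check y·C column-wise:
  col α: 2·1 + 1·-2 + 2·0 + 2·0 + 2·0 = 0
  col β: 2·0 + 1·0 + 2·0 + 2·3 + 2·-3 = 0
  col γ: 0·-2 + 2·0 + 1·0 + 2·0 + 0·3 + 2·0 + 2·0 = 0
  col δ: 2·0 + 1·0 + 2·0 + 0·-2 + 2·0 + 2·0 + 0·4 = 0
  col ε: 2·0 + 1·2 + 2·0 + 2·0 + 2·-1 + 0·1 = 0
  col ζ: 2·4 + 1·0 + 2·-4 + 2·0 + 2·0 + 0·4 = 0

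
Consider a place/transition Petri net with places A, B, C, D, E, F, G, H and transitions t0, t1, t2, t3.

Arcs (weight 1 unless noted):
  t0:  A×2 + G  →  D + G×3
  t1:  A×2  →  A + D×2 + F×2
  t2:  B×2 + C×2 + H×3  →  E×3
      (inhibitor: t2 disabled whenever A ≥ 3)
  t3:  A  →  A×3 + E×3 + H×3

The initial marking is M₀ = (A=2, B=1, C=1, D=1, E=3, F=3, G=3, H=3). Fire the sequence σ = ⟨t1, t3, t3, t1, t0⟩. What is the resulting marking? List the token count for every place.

step 1: fire t1:  (A=2, B=1, C=1, D=1, E=3, F=3, G=3, H=3) → (A=1, B=1, C=1, D=3, E=3, F=5, G=3, H=3)
step 2: fire t3:  (A=1, B=1, C=1, D=3, E=3, F=5, G=3, H=3) → (A=3, B=1, C=1, D=3, E=6, F=5, G=3, H=6)
step 3: fire t3:  (A=3, B=1, C=1, D=3, E=6, F=5, G=3, H=6) → (A=5, B=1, C=1, D=3, E=9, F=5, G=3, H=9)
step 4: fire t1:  (A=5, B=1, C=1, D=3, E=9, F=5, G=3, H=9) → (A=4, B=1, C=1, D=5, E=9, F=7, G=3, H=9)
step 5: fire t0:  (A=4, B=1, C=1, D=5, E=9, F=7, G=3, H=9) → (A=2, B=1, C=1, D=6, E=9, F=7, G=5, H=9)

(A=2, B=1, C=1, D=6, E=9, F=7, G=5, H=9)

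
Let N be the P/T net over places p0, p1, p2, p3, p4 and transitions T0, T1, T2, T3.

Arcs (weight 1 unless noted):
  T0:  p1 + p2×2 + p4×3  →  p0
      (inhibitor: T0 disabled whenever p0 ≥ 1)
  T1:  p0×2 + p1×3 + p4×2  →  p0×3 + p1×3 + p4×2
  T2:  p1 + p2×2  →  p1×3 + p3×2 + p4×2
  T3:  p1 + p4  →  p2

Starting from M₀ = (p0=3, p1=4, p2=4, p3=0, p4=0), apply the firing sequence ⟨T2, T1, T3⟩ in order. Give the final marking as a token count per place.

step 1: fire T2:  (p0=3, p1=4, p2=4, p3=0, p4=0) → (p0=3, p1=6, p2=2, p3=2, p4=2)
step 2: fire T1:  (p0=3, p1=6, p2=2, p3=2, p4=2) → (p0=4, p1=6, p2=2, p3=2, p4=2)
step 3: fire T3:  (p0=4, p1=6, p2=2, p3=2, p4=2) → (p0=4, p1=5, p2=3, p3=2, p4=1)

(p0=4, p1=5, p2=3, p3=2, p4=1)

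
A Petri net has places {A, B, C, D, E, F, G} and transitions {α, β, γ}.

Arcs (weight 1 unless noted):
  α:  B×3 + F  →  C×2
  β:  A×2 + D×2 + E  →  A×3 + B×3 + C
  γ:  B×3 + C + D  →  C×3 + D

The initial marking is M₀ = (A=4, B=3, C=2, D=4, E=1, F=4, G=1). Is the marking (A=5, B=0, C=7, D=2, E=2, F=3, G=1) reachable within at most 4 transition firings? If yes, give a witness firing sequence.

NO — not reachable within 4 firings

depth 0: 1 marking
depth 1: 4 markings reached so far
depth 2: 6 markings reached so far
depth 3: 9 markings reached so far
depth 4: 9 markings reached so far
(frontier empty at depth 4; search complete)
target is not among the 9 markings reachable within 4 steps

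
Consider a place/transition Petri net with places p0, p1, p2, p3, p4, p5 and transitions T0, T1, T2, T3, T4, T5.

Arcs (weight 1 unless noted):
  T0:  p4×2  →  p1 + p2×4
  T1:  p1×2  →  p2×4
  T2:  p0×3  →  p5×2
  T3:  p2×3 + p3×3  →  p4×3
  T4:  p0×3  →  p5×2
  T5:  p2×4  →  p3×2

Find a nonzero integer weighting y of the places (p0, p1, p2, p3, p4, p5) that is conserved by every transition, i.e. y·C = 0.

y = (p0:0, p1:2, p2:1, p3:2, p4:3, p5:0)

Incidence matrix C (rows=places, cols=transitions):
       T0   T1   T2   T3   T4   T5
   p0   0    0   -3    0   -3    0
   p1   1   -2    0    0    0    0
   p2   4    4    0   -3    0   -4
   p3   0    0    0   -3    0    2
   p4  -2    0    0    3    0    0
   p5   0    0    2    0    2    0

Candidate y = [0, 2, 1, 2, 3, 0]; check y·C column-wise:
  col T0: 2·1 + 1·4 + 2·0 + 3·-2 = 0
  col T1: 2·-2 + 1·4 + 2·0 + 3·0 = 0
  col T2: 0·-3 + 2·0 + 1·0 + 2·0 + 3·0 + 0·2 = 0
  col T3: 2·0 + 1·-3 + 2·-3 + 3·3 = 0
  col T4: 0·-3 + 2·0 + 1·0 + 2·0 + 3·0 + 0·2 = 0
  col T5: 2·0 + 1·-4 + 2·2 + 3·0 = 0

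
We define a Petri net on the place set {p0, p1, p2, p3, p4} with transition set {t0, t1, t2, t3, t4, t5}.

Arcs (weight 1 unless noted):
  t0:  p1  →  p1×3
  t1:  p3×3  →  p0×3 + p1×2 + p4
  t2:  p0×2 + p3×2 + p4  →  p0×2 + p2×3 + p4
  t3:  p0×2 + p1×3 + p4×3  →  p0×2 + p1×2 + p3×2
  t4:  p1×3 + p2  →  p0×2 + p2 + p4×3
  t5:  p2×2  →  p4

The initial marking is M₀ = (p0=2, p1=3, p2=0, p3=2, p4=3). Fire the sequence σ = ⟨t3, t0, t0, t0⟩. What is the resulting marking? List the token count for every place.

step 1: fire t3:  (p0=2, p1=3, p2=0, p3=2, p4=3) → (p0=2, p1=2, p2=0, p3=4, p4=0)
step 2: fire t0:  (p0=2, p1=2, p2=0, p3=4, p4=0) → (p0=2, p1=4, p2=0, p3=4, p4=0)
step 3: fire t0:  (p0=2, p1=4, p2=0, p3=4, p4=0) → (p0=2, p1=6, p2=0, p3=4, p4=0)
step 4: fire t0:  (p0=2, p1=6, p2=0, p3=4, p4=0) → (p0=2, p1=8, p2=0, p3=4, p4=0)

(p0=2, p1=8, p2=0, p3=4, p4=0)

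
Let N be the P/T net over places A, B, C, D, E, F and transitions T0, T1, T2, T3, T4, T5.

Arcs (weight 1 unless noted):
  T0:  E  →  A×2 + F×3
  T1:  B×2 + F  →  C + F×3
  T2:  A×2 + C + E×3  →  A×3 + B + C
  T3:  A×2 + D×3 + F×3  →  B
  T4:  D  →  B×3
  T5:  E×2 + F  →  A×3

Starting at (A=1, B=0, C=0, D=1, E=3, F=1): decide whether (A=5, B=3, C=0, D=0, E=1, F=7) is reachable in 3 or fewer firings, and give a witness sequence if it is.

step 1: fire T0:  (A=1, B=0, C=0, D=1, E=3, F=1) → (A=3, B=0, C=0, D=1, E=2, F=4)
step 2: fire T0:  (A=3, B=0, C=0, D=1, E=2, F=4) → (A=5, B=0, C=0, D=1, E=1, F=7)
step 3: fire T4:  (A=5, B=0, C=0, D=1, E=1, F=7) → (A=5, B=3, C=0, D=0, E=1, F=7)

YES — reachable via ⟨T0, T0, T4⟩ (3 firings)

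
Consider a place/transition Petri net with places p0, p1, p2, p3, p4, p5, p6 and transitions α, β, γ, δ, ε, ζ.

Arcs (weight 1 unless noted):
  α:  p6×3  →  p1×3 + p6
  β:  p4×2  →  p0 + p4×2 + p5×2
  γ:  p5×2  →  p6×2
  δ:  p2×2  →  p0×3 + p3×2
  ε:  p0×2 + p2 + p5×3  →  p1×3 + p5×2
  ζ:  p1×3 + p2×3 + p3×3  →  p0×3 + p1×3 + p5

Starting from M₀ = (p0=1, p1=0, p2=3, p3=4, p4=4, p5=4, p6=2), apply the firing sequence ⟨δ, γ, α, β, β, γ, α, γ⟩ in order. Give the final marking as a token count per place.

(p0=6, p1=6, p2=1, p3=6, p4=4, p5=2, p6=4)

step 1: fire δ:  (p0=1, p1=0, p2=3, p3=4, p4=4, p5=4, p6=2) → (p0=4, p1=0, p2=1, p3=6, p4=4, p5=4, p6=2)
step 2: fire γ:  (p0=4, p1=0, p2=1, p3=6, p4=4, p5=4, p6=2) → (p0=4, p1=0, p2=1, p3=6, p4=4, p5=2, p6=4)
step 3: fire α:  (p0=4, p1=0, p2=1, p3=6, p4=4, p5=2, p6=4) → (p0=4, p1=3, p2=1, p3=6, p4=4, p5=2, p6=2)
step 4: fire β:  (p0=4, p1=3, p2=1, p3=6, p4=4, p5=2, p6=2) → (p0=5, p1=3, p2=1, p3=6, p4=4, p5=4, p6=2)
step 5: fire β:  (p0=5, p1=3, p2=1, p3=6, p4=4, p5=4, p6=2) → (p0=6, p1=3, p2=1, p3=6, p4=4, p5=6, p6=2)
step 6: fire γ:  (p0=6, p1=3, p2=1, p3=6, p4=4, p5=6, p6=2) → (p0=6, p1=3, p2=1, p3=6, p4=4, p5=4, p6=4)
step 7: fire α:  (p0=6, p1=3, p2=1, p3=6, p4=4, p5=4, p6=4) → (p0=6, p1=6, p2=1, p3=6, p4=4, p5=4, p6=2)
step 8: fire γ:  (p0=6, p1=6, p2=1, p3=6, p4=4, p5=4, p6=2) → (p0=6, p1=6, p2=1, p3=6, p4=4, p5=2, p6=4)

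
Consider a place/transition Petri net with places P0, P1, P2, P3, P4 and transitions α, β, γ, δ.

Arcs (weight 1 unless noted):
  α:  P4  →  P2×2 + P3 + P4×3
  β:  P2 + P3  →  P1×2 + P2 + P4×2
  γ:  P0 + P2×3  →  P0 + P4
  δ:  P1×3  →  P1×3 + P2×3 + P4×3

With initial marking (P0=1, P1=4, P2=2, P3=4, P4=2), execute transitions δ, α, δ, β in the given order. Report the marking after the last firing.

step 1: fire δ:  (P0=1, P1=4, P2=2, P3=4, P4=2) → (P0=1, P1=4, P2=5, P3=4, P4=5)
step 2: fire α:  (P0=1, P1=4, P2=5, P3=4, P4=5) → (P0=1, P1=4, P2=7, P3=5, P4=7)
step 3: fire δ:  (P0=1, P1=4, P2=7, P3=5, P4=7) → (P0=1, P1=4, P2=10, P3=5, P4=10)
step 4: fire β:  (P0=1, P1=4, P2=10, P3=5, P4=10) → (P0=1, P1=6, P2=10, P3=4, P4=12)

(P0=1, P1=6, P2=10, P3=4, P4=12)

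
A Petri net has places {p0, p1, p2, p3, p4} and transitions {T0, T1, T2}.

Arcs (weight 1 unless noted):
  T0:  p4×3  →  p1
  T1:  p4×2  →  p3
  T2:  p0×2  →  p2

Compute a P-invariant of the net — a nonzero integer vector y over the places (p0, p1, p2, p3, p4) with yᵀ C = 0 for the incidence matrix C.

Incidence matrix C (rows=places, cols=transitions):
       T0   T1   T2
   p0   0    0   -2
   p1   1    0    0
   p2   0    0    1
   p3   0    1    0
   p4  -3   -2    0

Candidate y = [1, 0, 2, 0, 0]; check y·C column-wise:
  col T0: 1·0 + 0·1 + 2·0 + 0·-3 = 0
  col T1: 1·0 + 2·0 + 0·1 + 0·-2 = 0
  col T2: 1·-2 + 2·1 = 0

y = (p0:1, p1:0, p2:2, p3:0, p4:0)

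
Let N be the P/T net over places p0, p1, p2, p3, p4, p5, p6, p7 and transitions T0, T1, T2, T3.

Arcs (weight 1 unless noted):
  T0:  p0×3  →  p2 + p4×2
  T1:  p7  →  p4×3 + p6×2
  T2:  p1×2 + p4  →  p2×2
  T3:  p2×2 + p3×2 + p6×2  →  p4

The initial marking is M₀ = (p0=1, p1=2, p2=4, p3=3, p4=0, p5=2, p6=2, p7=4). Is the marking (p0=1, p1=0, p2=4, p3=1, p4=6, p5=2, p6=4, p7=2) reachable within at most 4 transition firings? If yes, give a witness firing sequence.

step 1: fire T1:  (p0=1, p1=2, p2=4, p3=3, p4=0, p5=2, p6=2, p7=4) → (p0=1, p1=2, p2=4, p3=3, p4=3, p5=2, p6=4, p7=3)
step 2: fire T1:  (p0=1, p1=2, p2=4, p3=3, p4=3, p5=2, p6=4, p7=3) → (p0=1, p1=2, p2=4, p3=3, p4=6, p5=2, p6=6, p7=2)
step 3: fire T2:  (p0=1, p1=2, p2=4, p3=3, p4=6, p5=2, p6=6, p7=2) → (p0=1, p1=0, p2=6, p3=3, p4=5, p5=2, p6=6, p7=2)
step 4: fire T3:  (p0=1, p1=0, p2=6, p3=3, p4=5, p5=2, p6=6, p7=2) → (p0=1, p1=0, p2=4, p3=1, p4=6, p5=2, p6=4, p7=2)

YES — reachable via ⟨T1, T1, T2, T3⟩ (4 firings)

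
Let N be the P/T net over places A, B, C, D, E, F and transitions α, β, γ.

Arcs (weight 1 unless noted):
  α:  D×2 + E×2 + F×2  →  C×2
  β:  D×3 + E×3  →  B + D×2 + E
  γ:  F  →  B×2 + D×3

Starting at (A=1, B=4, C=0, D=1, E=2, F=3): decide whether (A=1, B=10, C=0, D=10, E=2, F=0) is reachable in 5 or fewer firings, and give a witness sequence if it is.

YES — reachable via ⟨γ, γ, γ⟩ (3 firings)

step 1: fire γ:  (A=1, B=4, C=0, D=1, E=2, F=3) → (A=1, B=6, C=0, D=4, E=2, F=2)
step 2: fire γ:  (A=1, B=6, C=0, D=4, E=2, F=2) → (A=1, B=8, C=0, D=7, E=2, F=1)
step 3: fire γ:  (A=1, B=8, C=0, D=7, E=2, F=1) → (A=1, B=10, C=0, D=10, E=2, F=0)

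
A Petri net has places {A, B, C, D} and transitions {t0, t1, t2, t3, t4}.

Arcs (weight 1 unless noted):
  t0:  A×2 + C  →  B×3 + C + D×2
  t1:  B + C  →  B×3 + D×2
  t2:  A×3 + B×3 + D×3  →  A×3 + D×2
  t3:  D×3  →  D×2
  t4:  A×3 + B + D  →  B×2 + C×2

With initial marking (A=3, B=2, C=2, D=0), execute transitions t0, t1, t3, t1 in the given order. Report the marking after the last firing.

step 1: fire t0:  (A=3, B=2, C=2, D=0) → (A=1, B=5, C=2, D=2)
step 2: fire t1:  (A=1, B=5, C=2, D=2) → (A=1, B=7, C=1, D=4)
step 3: fire t3:  (A=1, B=7, C=1, D=4) → (A=1, B=7, C=1, D=3)
step 4: fire t1:  (A=1, B=7, C=1, D=3) → (A=1, B=9, C=0, D=5)

(A=1, B=9, C=0, D=5)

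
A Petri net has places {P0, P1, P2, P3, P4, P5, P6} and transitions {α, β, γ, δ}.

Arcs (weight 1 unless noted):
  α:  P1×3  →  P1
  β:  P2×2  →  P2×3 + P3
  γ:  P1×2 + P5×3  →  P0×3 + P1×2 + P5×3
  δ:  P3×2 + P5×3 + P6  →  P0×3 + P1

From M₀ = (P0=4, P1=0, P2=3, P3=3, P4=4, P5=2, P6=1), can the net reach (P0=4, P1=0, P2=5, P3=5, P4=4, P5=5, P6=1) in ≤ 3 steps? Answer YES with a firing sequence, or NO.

depth 0: 1 marking
depth 1: 2 markings reached so far
depth 2: 3 markings reached so far
depth 3: 4 markings reached so far
target is not among the 4 markings reachable within 3 steps

NO — not reachable within 3 firings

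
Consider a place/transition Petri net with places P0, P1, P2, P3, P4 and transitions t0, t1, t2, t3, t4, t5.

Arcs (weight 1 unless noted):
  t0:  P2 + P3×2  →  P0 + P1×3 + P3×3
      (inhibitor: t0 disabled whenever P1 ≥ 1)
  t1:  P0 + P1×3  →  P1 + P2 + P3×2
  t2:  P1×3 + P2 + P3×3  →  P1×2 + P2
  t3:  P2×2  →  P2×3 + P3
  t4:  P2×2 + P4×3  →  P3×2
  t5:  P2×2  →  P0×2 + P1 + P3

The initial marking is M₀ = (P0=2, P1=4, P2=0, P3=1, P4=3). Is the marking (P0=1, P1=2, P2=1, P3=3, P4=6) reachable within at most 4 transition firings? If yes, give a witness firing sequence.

depth 0: 1 marking
depth 1: 2 markings reached so far
depth 2: 2 markings reached so far
(frontier empty at depth 2; search complete)
target is not among the 2 markings reachable within 4 steps

NO — not reachable within 4 firings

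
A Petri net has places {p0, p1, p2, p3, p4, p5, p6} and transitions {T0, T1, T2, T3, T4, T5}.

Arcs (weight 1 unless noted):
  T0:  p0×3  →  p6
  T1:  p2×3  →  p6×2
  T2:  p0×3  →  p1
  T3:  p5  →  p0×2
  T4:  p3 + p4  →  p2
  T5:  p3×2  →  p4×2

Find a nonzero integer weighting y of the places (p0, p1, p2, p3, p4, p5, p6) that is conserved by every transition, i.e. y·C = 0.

y = (p0:1, p1:3, p2:2, p3:1, p4:1, p5:2, p6:3)

Incidence matrix C (rows=places, cols=transitions):
       T0   T1   T2   T3   T4   T5
   p0  -3    0   -3    2    0    0
   p1   0    0    1    0    0    0
   p2   0   -3    0    0    1    0
   p3   0    0    0    0   -1   -2
   p4   0    0    0    0   -1    2
   p5   0    0    0   -1    0    0
   p6   1    2    0    0    0    0

Candidate y = [1, 3, 2, 1, 1, 2, 3]; check y·C column-wise:
  col T0: 1·-3 + 3·0 + 2·0 + 1·0 + 1·0 + 2·0 + 3·1 = 0
  col T1: 1·0 + 3·0 + 2·-3 + 1·0 + 1·0 + 2·0 + 3·2 = 0
  col T2: 1·-3 + 3·1 + 2·0 + 1·0 + 1·0 + 2·0 + 3·0 = 0
  col T3: 1·2 + 3·0 + 2·0 + 1·0 + 1·0 + 2·-1 + 3·0 = 0
  col T4: 1·0 + 3·0 + 2·1 + 1·-1 + 1·-1 + 2·0 + 3·0 = 0
  col T5: 1·0 + 3·0 + 2·0 + 1·-2 + 1·2 + 2·0 + 3·0 = 0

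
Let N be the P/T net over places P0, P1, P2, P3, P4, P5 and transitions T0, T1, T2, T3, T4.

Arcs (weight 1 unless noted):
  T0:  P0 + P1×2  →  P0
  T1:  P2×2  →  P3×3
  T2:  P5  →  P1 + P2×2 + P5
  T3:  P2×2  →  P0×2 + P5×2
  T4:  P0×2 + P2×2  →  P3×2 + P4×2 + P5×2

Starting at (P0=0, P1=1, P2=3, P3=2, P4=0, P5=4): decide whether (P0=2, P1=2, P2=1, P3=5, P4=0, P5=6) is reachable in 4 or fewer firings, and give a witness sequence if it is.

YES — reachable via ⟨T1, T2, T3⟩ (3 firings)

step 1: fire T1:  (P0=0, P1=1, P2=3, P3=2, P4=0, P5=4) → (P0=0, P1=1, P2=1, P3=5, P4=0, P5=4)
step 2: fire T2:  (P0=0, P1=1, P2=1, P3=5, P4=0, P5=4) → (P0=0, P1=2, P2=3, P3=5, P4=0, P5=4)
step 3: fire T3:  (P0=0, P1=2, P2=3, P3=5, P4=0, P5=4) → (P0=2, P1=2, P2=1, P3=5, P4=0, P5=6)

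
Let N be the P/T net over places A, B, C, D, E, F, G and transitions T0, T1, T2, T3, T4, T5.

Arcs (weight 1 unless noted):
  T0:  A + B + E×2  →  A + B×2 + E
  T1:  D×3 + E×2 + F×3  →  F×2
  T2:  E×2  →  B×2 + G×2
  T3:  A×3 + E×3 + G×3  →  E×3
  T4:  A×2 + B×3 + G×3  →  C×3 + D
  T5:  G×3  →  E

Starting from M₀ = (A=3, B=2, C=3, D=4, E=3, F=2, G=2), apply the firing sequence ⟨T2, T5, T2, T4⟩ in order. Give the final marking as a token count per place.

step 1: fire T2:  (A=3, B=2, C=3, D=4, E=3, F=2, G=2) → (A=3, B=4, C=3, D=4, E=1, F=2, G=4)
step 2: fire T5:  (A=3, B=4, C=3, D=4, E=1, F=2, G=4) → (A=3, B=4, C=3, D=4, E=2, F=2, G=1)
step 3: fire T2:  (A=3, B=4, C=3, D=4, E=2, F=2, G=1) → (A=3, B=6, C=3, D=4, E=0, F=2, G=3)
step 4: fire T4:  (A=3, B=6, C=3, D=4, E=0, F=2, G=3) → (A=1, B=3, C=6, D=5, E=0, F=2, G=0)

(A=1, B=3, C=6, D=5, E=0, F=2, G=0)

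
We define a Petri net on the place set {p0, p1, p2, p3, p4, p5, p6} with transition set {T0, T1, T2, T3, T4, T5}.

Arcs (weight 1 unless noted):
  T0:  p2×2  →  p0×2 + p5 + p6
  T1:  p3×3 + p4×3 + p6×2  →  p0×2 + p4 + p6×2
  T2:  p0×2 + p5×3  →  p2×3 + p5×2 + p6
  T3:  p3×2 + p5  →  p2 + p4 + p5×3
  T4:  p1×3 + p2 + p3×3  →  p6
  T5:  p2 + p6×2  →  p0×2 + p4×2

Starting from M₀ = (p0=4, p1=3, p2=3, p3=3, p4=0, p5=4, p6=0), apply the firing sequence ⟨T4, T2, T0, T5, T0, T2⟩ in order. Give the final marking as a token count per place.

(p0=6, p1=0, p2=3, p3=0, p4=2, p5=4, p6=3)

step 1: fire T4:  (p0=4, p1=3, p2=3, p3=3, p4=0, p5=4, p6=0) → (p0=4, p1=0, p2=2, p3=0, p4=0, p5=4, p6=1)
step 2: fire T2:  (p0=4, p1=0, p2=2, p3=0, p4=0, p5=4, p6=1) → (p0=2, p1=0, p2=5, p3=0, p4=0, p5=3, p6=2)
step 3: fire T0:  (p0=2, p1=0, p2=5, p3=0, p4=0, p5=3, p6=2) → (p0=4, p1=0, p2=3, p3=0, p4=0, p5=4, p6=3)
step 4: fire T5:  (p0=4, p1=0, p2=3, p3=0, p4=0, p5=4, p6=3) → (p0=6, p1=0, p2=2, p3=0, p4=2, p5=4, p6=1)
step 5: fire T0:  (p0=6, p1=0, p2=2, p3=0, p4=2, p5=4, p6=1) → (p0=8, p1=0, p2=0, p3=0, p4=2, p5=5, p6=2)
step 6: fire T2:  (p0=8, p1=0, p2=0, p3=0, p4=2, p5=5, p6=2) → (p0=6, p1=0, p2=3, p3=0, p4=2, p5=4, p6=3)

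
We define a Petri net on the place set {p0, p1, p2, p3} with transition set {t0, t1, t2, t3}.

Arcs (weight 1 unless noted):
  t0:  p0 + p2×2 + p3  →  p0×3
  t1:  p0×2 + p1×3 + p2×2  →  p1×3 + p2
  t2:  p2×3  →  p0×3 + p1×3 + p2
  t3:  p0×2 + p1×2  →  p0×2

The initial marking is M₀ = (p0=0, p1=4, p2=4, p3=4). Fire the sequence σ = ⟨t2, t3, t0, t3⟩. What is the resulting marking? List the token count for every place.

step 1: fire t2:  (p0=0, p1=4, p2=4, p3=4) → (p0=3, p1=7, p2=2, p3=4)
step 2: fire t3:  (p0=3, p1=7, p2=2, p3=4) → (p0=3, p1=5, p2=2, p3=4)
step 3: fire t0:  (p0=3, p1=5, p2=2, p3=4) → (p0=5, p1=5, p2=0, p3=3)
step 4: fire t3:  (p0=5, p1=5, p2=0, p3=3) → (p0=5, p1=3, p2=0, p3=3)

(p0=5, p1=3, p2=0, p3=3)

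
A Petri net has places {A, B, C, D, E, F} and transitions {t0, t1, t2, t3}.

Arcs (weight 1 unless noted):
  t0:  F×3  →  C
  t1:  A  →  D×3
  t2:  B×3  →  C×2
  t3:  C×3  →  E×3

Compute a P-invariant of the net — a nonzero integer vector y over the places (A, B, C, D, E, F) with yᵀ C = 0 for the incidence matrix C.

Incidence matrix C (rows=places, cols=transitions):
       t0   t1   t2   t3
    A   0   -1    0    0
    B   0    0   -3    0
    C   1    0    2   -3
    D   0    3    0    0
    E   0    0    0    3
    F  -3    0    0    0

Candidate y = [3, 0, 0, 1, 0, 0]; check y·C column-wise:
  col t0: 3·0 + 0·1 + 1·0 + 0·-3 = 0
  col t1: 3·-1 + 1·3 = 0
  col t2: 3·0 + 0·-3 + 0·2 + 1·0 = 0
  col t3: 3·0 + 0·-3 + 1·0 + 0·3 = 0

y = (A:3, B:0, C:0, D:1, E:0, F:0)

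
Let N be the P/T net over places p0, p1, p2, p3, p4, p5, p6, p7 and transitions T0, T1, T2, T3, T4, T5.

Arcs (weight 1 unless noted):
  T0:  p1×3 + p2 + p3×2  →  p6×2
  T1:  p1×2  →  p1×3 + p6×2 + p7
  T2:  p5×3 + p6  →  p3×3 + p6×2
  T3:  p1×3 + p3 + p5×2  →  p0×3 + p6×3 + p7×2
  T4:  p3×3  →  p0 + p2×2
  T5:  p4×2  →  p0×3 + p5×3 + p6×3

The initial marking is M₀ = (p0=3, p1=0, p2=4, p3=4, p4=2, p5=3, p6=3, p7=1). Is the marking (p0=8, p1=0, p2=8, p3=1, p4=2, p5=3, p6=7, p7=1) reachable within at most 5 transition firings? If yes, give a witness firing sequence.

depth 0: 1 marking
depth 1: 4 markings reached so far
depth 2: 7 markings reached so far
depth 3: 10 markings reached so far
depth 4: 12 markings reached so far
depth 5: 13 markings reached so far
target is not among the 13 markings reachable within 5 steps

NO — not reachable within 5 firings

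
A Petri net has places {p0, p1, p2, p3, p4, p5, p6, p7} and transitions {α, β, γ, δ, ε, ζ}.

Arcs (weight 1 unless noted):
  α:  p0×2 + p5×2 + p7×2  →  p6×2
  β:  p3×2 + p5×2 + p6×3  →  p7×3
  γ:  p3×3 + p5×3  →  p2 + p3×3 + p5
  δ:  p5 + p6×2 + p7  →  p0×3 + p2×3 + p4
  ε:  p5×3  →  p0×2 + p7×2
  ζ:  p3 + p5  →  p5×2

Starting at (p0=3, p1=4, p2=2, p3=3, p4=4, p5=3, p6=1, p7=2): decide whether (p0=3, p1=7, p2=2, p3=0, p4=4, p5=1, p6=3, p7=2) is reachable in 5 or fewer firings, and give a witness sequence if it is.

depth 0: 1 marking
depth 1: 5 markings reached so far
depth 2: 9 markings reached so far
depth 3: 15 markings reached so far
depth 4: 21 markings reached so far
depth 5: 25 markings reached so far
target is not among the 25 markings reachable within 5 steps

NO — not reachable within 5 firings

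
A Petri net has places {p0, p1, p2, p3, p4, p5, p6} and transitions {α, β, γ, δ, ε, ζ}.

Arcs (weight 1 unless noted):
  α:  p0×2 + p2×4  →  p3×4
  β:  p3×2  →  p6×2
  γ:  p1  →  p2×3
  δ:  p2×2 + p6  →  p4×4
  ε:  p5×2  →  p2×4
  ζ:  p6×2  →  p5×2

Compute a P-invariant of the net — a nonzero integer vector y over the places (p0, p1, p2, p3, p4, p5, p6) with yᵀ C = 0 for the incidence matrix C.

y = (p0:2, p1:3, p2:1, p3:2, p4:1, p5:2, p6:2)

Incidence matrix C (rows=places, cols=transitions):
        α    β    γ    δ    ε    ζ
   p0  -2    0    0    0    0    0
   p1   0    0   -1    0    0    0
   p2  -4    0    3   -2    4    0
   p3   4   -2    0    0    0    0
   p4   0    0    0    4    0    0
   p5   0    0    0    0   -2    2
   p6   0    2    0   -1    0   -2

Candidate y = [2, 3, 1, 2, 1, 2, 2]; check y·C column-wise:
  col α: 2·-2 + 3·0 + 1·-4 + 2·4 + 1·0 + 2·0 + 2·0 = 0
  col β: 2·0 + 3·0 + 1·0 + 2·-2 + 1·0 + 2·0 + 2·2 = 0
  col γ: 2·0 + 3·-1 + 1·3 + 2·0 + 1·0 + 2·0 + 2·0 = 0
  col δ: 2·0 + 3·0 + 1·-2 + 2·0 + 1·4 + 2·0 + 2·-1 = 0
  col ε: 2·0 + 3·0 + 1·4 + 2·0 + 1·0 + 2·-2 + 2·0 = 0
  col ζ: 2·0 + 3·0 + 1·0 + 2·0 + 1·0 + 2·2 + 2·-2 = 0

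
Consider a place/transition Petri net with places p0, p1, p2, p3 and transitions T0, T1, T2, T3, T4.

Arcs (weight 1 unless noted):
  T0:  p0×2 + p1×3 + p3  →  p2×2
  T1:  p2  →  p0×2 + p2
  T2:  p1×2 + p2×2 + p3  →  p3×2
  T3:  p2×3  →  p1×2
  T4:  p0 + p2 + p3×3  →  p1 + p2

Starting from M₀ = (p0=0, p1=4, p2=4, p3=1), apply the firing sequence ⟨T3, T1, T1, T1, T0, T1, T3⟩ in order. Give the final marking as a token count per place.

(p0=6, p1=5, p2=0, p3=0)

step 1: fire T3:  (p0=0, p1=4, p2=4, p3=1) → (p0=0, p1=6, p2=1, p3=1)
step 2: fire T1:  (p0=0, p1=6, p2=1, p3=1) → (p0=2, p1=6, p2=1, p3=1)
step 3: fire T1:  (p0=2, p1=6, p2=1, p3=1) → (p0=4, p1=6, p2=1, p3=1)
step 4: fire T1:  (p0=4, p1=6, p2=1, p3=1) → (p0=6, p1=6, p2=1, p3=1)
step 5: fire T0:  (p0=6, p1=6, p2=1, p3=1) → (p0=4, p1=3, p2=3, p3=0)
step 6: fire T1:  (p0=4, p1=3, p2=3, p3=0) → (p0=6, p1=3, p2=3, p3=0)
step 7: fire T3:  (p0=6, p1=3, p2=3, p3=0) → (p0=6, p1=5, p2=0, p3=0)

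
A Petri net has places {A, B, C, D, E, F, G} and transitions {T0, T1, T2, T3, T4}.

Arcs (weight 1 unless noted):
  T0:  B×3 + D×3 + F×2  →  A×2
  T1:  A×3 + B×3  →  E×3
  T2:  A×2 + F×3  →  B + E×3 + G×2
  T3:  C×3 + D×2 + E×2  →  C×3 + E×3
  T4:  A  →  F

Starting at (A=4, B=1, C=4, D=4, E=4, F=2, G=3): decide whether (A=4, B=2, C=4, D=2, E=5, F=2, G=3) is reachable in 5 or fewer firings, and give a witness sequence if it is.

NO — not reachable within 5 firings

depth 0: 1 marking
depth 1: 3 markings reached so far
depth 2: 7 markings reached so far
depth 3: 12 markings reached so far
depth 4: 17 markings reached so far
depth 5: 20 markings reached so far
target is not among the 20 markings reachable within 5 steps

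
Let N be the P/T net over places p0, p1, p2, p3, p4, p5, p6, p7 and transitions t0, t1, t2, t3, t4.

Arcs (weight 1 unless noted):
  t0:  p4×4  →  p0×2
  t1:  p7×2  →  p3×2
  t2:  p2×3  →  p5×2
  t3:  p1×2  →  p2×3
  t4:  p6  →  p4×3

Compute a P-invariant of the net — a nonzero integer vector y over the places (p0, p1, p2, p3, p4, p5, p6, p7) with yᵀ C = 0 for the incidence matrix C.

Incidence matrix C (rows=places, cols=transitions):
       t0   t1   t2   t3   t4
   p0   2    0    0    0    0
   p1   0    0    0   -2    0
   p2   0    0   -3    3    0
   p3   0    2    0    0    0
   p4  -4    0    0    0    3
   p5   0    0    2    0    0
   p6   0    0    0    0   -1
   p7   0   -2    0    0    0

Candidate y = [0, 3, 2, 0, 0, 3, 0, 0]; check y·C column-wise:
  col t0: 0·2 + 3·0 + 2·0 + 0·-4 + 3·0 = 0
  col t1: 3·0 + 2·0 + 0·2 + 3·0 + 0·-2 = 0
  col t2: 3·0 + 2·-3 + 3·2 = 0
  col t3: 3·-2 + 2·3 + 3·0 = 0
  col t4: 3·0 + 2·0 + 0·3 + 3·0 + 0·-1 = 0

y = (p0:0, p1:3, p2:2, p3:0, p4:0, p5:3, p6:0, p7:0)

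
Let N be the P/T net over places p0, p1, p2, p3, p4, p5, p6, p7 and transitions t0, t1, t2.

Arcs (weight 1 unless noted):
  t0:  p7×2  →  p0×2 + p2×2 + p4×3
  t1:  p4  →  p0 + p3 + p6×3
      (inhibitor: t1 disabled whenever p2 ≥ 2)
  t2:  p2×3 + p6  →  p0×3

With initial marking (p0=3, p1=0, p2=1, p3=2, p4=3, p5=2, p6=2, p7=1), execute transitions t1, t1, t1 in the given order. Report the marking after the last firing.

(p0=6, p1=0, p2=1, p3=5, p4=0, p5=2, p6=11, p7=1)

step 1: fire t1:  (p0=3, p1=0, p2=1, p3=2, p4=3, p5=2, p6=2, p7=1) → (p0=4, p1=0, p2=1, p3=3, p4=2, p5=2, p6=5, p7=1)
step 2: fire t1:  (p0=4, p1=0, p2=1, p3=3, p4=2, p5=2, p6=5, p7=1) → (p0=5, p1=0, p2=1, p3=4, p4=1, p5=2, p6=8, p7=1)
step 3: fire t1:  (p0=5, p1=0, p2=1, p3=4, p4=1, p5=2, p6=8, p7=1) → (p0=6, p1=0, p2=1, p3=5, p4=0, p5=2, p6=11, p7=1)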